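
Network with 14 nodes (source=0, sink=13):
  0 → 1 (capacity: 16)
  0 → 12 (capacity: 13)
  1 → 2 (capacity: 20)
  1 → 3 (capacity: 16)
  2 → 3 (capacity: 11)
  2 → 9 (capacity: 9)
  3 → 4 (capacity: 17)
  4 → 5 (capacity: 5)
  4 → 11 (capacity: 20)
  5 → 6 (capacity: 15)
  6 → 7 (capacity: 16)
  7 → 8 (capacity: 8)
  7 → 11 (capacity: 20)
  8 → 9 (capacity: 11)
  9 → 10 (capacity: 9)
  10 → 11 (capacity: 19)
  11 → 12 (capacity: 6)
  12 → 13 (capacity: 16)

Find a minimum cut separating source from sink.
Min cut value = 16, edges: (12,13)

Min cut value: 16
Partition: S = [0, 1, 2, 3, 4, 5, 6, 7, 8, 9, 10, 11, 12], T = [13]
Cut edges: (12,13)

By max-flow min-cut theorem, max flow = min cut = 16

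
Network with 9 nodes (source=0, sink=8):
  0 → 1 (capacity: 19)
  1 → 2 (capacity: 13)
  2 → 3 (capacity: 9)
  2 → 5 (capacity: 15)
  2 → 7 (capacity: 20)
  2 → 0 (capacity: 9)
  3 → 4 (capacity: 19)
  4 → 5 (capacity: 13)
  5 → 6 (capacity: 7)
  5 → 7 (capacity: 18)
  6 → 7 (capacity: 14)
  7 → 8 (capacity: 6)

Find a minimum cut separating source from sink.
Min cut value = 6, edges: (7,8)

Min cut value: 6
Partition: S = [0, 1, 2, 3, 4, 5, 6, 7], T = [8]
Cut edges: (7,8)

By max-flow min-cut theorem, max flow = min cut = 6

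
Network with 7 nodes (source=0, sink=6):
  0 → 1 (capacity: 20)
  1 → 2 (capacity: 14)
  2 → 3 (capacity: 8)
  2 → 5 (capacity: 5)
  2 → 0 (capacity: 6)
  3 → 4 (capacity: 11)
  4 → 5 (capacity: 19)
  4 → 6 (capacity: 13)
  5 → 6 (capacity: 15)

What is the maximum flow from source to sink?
Maximum flow = 13

Max flow: 13

Flow assignment:
  0 → 1: 14/20
  1 → 2: 14/14
  2 → 3: 8/8
  2 → 5: 5/5
  2 → 0: 1/6
  3 → 4: 8/11
  4 → 6: 8/13
  5 → 6: 5/15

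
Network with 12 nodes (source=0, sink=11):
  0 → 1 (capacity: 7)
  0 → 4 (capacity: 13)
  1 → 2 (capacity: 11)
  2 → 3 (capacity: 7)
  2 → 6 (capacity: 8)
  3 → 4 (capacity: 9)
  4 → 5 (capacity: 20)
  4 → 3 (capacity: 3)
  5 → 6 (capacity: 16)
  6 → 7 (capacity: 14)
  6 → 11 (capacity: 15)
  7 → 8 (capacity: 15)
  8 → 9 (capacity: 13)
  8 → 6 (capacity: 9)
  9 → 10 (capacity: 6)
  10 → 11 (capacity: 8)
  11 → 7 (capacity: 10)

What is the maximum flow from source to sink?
Maximum flow = 20

Max flow: 20

Flow assignment:
  0 → 1: 7/7
  0 → 4: 13/13
  1 → 2: 7/11
  2 → 6: 7/8
  4 → 5: 13/20
  5 → 6: 13/16
  6 → 7: 5/14
  6 → 11: 15/15
  7 → 8: 5/15
  8 → 9: 5/13
  9 → 10: 5/6
  10 → 11: 5/8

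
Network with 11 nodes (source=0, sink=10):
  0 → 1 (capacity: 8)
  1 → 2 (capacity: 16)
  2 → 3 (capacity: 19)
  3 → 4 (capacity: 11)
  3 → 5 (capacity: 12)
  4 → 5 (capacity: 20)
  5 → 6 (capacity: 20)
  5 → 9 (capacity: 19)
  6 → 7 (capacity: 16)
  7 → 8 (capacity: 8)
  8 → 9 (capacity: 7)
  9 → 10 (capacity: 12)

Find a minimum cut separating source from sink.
Min cut value = 8, edges: (0,1)

Min cut value: 8
Partition: S = [0], T = [1, 2, 3, 4, 5, 6, 7, 8, 9, 10]
Cut edges: (0,1)

By max-flow min-cut theorem, max flow = min cut = 8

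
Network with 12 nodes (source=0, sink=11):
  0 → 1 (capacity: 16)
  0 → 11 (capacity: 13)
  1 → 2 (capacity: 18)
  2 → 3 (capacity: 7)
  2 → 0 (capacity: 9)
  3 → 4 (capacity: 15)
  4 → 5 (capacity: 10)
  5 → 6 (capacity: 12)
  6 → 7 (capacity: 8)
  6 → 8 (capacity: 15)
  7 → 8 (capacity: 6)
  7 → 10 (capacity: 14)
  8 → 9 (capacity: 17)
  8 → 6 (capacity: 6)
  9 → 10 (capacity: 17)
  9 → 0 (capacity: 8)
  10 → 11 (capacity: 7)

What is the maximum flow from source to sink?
Maximum flow = 20

Max flow: 20

Flow assignment:
  0 → 1: 16/16
  0 → 11: 13/13
  1 → 2: 16/18
  2 → 3: 7/7
  2 → 0: 9/9
  3 → 4: 7/15
  4 → 5: 7/10
  5 → 6: 7/12
  6 → 7: 7/8
  7 → 10: 7/14
  10 → 11: 7/7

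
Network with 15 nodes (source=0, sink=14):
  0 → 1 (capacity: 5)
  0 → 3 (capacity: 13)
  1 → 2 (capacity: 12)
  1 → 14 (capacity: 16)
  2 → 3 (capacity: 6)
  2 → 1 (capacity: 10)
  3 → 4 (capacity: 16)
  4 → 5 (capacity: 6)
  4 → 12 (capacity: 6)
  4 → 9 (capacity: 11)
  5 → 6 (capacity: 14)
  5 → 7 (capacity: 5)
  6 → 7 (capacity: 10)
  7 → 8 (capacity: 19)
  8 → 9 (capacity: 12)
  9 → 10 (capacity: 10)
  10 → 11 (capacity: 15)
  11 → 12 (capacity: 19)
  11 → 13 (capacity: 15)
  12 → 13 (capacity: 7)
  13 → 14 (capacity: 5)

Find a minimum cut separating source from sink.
Min cut value = 10, edges: (0,1), (13,14)

Min cut value: 10
Partition: S = [0, 3, 4, 5, 6, 7, 8, 9, 10, 11, 12, 13], T = [1, 2, 14]
Cut edges: (0,1), (13,14)

By max-flow min-cut theorem, max flow = min cut = 10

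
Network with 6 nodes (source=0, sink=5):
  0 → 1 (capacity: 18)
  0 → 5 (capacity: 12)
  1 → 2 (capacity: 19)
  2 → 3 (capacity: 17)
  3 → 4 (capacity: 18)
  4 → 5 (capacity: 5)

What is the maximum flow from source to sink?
Maximum flow = 17

Max flow: 17

Flow assignment:
  0 → 1: 5/18
  0 → 5: 12/12
  1 → 2: 5/19
  2 → 3: 5/17
  3 → 4: 5/18
  4 → 5: 5/5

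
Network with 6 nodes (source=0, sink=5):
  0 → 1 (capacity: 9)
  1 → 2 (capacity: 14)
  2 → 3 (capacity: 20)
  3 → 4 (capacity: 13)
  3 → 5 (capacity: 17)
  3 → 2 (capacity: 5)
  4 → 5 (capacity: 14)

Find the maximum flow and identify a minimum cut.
Max flow = 9, Min cut edges: (0,1)

Maximum flow: 9
Minimum cut: (0,1)
Partition: S = [0], T = [1, 2, 3, 4, 5]

Max-flow min-cut theorem verified: both equal 9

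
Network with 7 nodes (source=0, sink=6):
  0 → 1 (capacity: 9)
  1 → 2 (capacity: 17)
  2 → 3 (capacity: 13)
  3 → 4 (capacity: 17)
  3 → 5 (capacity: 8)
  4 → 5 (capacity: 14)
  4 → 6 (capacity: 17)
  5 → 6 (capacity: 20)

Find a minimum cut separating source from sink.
Min cut value = 9, edges: (0,1)

Min cut value: 9
Partition: S = [0], T = [1, 2, 3, 4, 5, 6]
Cut edges: (0,1)

By max-flow min-cut theorem, max flow = min cut = 9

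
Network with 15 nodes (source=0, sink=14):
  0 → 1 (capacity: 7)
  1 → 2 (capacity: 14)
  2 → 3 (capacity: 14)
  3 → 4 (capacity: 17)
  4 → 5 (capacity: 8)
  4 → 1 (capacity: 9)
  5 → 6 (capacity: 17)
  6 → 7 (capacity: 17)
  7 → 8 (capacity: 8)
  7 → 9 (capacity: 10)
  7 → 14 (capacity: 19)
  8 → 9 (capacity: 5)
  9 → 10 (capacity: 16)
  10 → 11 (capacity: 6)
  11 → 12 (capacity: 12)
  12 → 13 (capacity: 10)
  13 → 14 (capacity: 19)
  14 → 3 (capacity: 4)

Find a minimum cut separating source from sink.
Min cut value = 7, edges: (0,1)

Min cut value: 7
Partition: S = [0], T = [1, 2, 3, 4, 5, 6, 7, 8, 9, 10, 11, 12, 13, 14]
Cut edges: (0,1)

By max-flow min-cut theorem, max flow = min cut = 7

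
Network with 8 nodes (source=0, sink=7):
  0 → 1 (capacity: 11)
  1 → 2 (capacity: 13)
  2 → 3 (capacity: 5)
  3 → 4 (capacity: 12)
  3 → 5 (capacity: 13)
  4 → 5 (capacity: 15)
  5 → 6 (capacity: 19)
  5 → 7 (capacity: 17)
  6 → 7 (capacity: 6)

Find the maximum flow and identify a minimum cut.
Max flow = 5, Min cut edges: (2,3)

Maximum flow: 5
Minimum cut: (2,3)
Partition: S = [0, 1, 2], T = [3, 4, 5, 6, 7]

Max-flow min-cut theorem verified: both equal 5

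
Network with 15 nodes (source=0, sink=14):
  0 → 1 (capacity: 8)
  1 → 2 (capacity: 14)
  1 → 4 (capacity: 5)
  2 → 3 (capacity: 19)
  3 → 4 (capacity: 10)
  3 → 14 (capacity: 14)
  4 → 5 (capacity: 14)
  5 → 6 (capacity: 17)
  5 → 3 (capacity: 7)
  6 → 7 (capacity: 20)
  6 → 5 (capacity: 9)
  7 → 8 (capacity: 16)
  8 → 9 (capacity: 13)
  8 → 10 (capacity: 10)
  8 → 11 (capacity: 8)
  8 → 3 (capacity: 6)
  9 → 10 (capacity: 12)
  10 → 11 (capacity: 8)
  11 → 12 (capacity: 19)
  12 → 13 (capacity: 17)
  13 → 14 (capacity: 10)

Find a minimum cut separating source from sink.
Min cut value = 8, edges: (0,1)

Min cut value: 8
Partition: S = [0], T = [1, 2, 3, 4, 5, 6, 7, 8, 9, 10, 11, 12, 13, 14]
Cut edges: (0,1)

By max-flow min-cut theorem, max flow = min cut = 8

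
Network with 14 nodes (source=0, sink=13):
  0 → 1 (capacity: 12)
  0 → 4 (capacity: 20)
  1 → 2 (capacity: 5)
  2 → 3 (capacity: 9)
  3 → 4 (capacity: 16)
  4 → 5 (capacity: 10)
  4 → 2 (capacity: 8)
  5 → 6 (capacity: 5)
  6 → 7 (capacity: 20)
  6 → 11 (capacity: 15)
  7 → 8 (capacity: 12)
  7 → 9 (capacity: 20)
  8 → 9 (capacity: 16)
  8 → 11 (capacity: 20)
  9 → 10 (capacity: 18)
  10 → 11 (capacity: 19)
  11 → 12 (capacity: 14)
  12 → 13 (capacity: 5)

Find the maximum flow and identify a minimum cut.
Max flow = 5, Min cut edges: (12,13)

Maximum flow: 5
Minimum cut: (12,13)
Partition: S = [0, 1, 2, 3, 4, 5, 6, 7, 8, 9, 10, 11, 12], T = [13]

Max-flow min-cut theorem verified: both equal 5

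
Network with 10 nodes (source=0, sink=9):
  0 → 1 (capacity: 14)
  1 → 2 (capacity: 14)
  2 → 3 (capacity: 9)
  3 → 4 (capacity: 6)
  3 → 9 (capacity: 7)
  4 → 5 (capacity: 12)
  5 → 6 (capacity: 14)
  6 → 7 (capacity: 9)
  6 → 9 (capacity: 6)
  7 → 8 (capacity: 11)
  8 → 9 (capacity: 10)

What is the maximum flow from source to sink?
Maximum flow = 9

Max flow: 9

Flow assignment:
  0 → 1: 9/14
  1 → 2: 9/14
  2 → 3: 9/9
  3 → 4: 2/6
  3 → 9: 7/7
  4 → 5: 2/12
  5 → 6: 2/14
  6 → 9: 2/6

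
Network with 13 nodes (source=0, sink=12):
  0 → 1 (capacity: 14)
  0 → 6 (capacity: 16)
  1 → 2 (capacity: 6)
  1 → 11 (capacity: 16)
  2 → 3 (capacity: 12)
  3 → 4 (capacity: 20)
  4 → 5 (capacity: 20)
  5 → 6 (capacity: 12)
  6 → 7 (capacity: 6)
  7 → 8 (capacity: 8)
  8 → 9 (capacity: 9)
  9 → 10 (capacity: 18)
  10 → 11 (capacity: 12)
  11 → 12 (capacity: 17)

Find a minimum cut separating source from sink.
Min cut value = 17, edges: (11,12)

Min cut value: 17
Partition: S = [0, 1, 2, 3, 4, 5, 6, 7, 8, 9, 10, 11], T = [12]
Cut edges: (11,12)

By max-flow min-cut theorem, max flow = min cut = 17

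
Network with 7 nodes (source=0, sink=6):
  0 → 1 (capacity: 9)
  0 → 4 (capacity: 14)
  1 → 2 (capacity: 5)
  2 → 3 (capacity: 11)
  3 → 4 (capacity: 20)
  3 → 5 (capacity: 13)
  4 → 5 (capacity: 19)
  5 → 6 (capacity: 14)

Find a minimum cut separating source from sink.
Min cut value = 14, edges: (5,6)

Min cut value: 14
Partition: S = [0, 1, 2, 3, 4, 5], T = [6]
Cut edges: (5,6)

By max-flow min-cut theorem, max flow = min cut = 14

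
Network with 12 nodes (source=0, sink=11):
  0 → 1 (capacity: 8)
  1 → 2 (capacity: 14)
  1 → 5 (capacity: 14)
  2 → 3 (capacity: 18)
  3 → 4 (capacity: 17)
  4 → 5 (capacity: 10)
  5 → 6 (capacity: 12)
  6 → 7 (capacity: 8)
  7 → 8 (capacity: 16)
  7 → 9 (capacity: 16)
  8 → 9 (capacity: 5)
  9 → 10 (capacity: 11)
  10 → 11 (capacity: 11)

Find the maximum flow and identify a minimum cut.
Max flow = 8, Min cut edges: (6,7)

Maximum flow: 8
Minimum cut: (6,7)
Partition: S = [0, 1, 2, 3, 4, 5, 6], T = [7, 8, 9, 10, 11]

Max-flow min-cut theorem verified: both equal 8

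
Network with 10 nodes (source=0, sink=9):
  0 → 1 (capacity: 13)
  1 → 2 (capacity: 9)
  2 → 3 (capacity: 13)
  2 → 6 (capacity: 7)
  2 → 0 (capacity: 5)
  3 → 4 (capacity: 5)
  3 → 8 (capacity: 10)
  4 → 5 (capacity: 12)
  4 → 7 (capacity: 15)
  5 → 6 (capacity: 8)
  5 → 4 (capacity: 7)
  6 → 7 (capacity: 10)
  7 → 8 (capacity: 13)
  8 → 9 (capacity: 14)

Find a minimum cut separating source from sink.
Min cut value = 9, edges: (1,2)

Min cut value: 9
Partition: S = [0, 1], T = [2, 3, 4, 5, 6, 7, 8, 9]
Cut edges: (1,2)

By max-flow min-cut theorem, max flow = min cut = 9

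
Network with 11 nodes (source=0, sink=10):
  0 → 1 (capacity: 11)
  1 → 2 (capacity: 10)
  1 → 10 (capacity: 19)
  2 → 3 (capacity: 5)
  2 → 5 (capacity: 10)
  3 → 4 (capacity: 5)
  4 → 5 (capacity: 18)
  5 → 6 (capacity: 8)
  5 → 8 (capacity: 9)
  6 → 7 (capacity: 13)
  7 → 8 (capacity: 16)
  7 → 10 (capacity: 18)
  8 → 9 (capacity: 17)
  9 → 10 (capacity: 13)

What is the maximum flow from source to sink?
Maximum flow = 11

Max flow: 11

Flow assignment:
  0 → 1: 11/11
  1 → 10: 11/19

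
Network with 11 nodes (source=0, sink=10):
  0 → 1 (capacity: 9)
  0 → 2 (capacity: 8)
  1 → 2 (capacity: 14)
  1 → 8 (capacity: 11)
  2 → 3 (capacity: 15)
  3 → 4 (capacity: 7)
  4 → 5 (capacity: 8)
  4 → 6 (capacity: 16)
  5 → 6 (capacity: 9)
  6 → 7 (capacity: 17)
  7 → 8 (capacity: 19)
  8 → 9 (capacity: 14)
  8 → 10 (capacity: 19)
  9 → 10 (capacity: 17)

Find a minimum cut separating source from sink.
Min cut value = 16, edges: (0,1), (3,4)

Min cut value: 16
Partition: S = [0, 2, 3], T = [1, 4, 5, 6, 7, 8, 9, 10]
Cut edges: (0,1), (3,4)

By max-flow min-cut theorem, max flow = min cut = 16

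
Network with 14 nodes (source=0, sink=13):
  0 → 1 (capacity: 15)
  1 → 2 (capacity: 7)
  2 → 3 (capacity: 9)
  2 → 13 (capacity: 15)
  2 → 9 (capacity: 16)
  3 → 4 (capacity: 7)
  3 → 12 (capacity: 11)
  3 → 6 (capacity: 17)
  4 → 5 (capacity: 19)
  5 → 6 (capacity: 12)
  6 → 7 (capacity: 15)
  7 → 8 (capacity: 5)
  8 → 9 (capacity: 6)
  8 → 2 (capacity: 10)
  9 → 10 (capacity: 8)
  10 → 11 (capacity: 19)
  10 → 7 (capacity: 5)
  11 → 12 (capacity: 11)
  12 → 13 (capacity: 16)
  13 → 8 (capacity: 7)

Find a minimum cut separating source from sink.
Min cut value = 7, edges: (1,2)

Min cut value: 7
Partition: S = [0, 1], T = [2, 3, 4, 5, 6, 7, 8, 9, 10, 11, 12, 13]
Cut edges: (1,2)

By max-flow min-cut theorem, max flow = min cut = 7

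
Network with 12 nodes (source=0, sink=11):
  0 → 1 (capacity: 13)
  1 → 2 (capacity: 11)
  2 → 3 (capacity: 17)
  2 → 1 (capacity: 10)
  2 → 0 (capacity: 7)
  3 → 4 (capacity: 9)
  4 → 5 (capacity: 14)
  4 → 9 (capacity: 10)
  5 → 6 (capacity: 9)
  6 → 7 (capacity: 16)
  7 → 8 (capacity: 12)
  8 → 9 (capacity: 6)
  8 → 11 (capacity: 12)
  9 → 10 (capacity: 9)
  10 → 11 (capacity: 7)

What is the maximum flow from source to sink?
Maximum flow = 9

Max flow: 9

Flow assignment:
  0 → 1: 11/13
  1 → 2: 11/11
  2 → 3: 9/17
  2 → 0: 2/7
  3 → 4: 9/9
  4 → 5: 2/14
  4 → 9: 7/10
  5 → 6: 2/9
  6 → 7: 2/16
  7 → 8: 2/12
  8 → 11: 2/12
  9 → 10: 7/9
  10 → 11: 7/7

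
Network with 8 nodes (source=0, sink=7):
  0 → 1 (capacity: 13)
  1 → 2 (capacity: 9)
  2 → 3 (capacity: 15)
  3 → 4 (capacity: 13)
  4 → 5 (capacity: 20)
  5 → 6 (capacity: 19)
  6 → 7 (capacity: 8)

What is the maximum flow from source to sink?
Maximum flow = 8

Max flow: 8

Flow assignment:
  0 → 1: 8/13
  1 → 2: 8/9
  2 → 3: 8/15
  3 → 4: 8/13
  4 → 5: 8/20
  5 → 6: 8/19
  6 → 7: 8/8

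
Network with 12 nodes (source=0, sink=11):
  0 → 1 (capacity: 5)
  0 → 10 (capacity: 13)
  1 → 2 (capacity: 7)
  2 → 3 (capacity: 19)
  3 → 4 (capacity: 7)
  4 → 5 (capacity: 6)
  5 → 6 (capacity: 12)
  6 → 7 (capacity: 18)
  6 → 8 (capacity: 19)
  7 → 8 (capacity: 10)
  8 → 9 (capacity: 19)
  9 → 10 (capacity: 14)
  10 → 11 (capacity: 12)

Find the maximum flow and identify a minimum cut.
Max flow = 12, Min cut edges: (10,11)

Maximum flow: 12
Minimum cut: (10,11)
Partition: S = [0, 1, 2, 3, 4, 5, 6, 7, 8, 9, 10], T = [11]

Max-flow min-cut theorem verified: both equal 12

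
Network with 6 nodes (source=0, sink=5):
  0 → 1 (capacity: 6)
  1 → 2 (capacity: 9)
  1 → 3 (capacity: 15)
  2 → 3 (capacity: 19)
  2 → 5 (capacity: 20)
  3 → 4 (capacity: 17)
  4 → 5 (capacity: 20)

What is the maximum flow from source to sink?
Maximum flow = 6

Max flow: 6

Flow assignment:
  0 → 1: 6/6
  1 → 2: 6/9
  2 → 5: 6/20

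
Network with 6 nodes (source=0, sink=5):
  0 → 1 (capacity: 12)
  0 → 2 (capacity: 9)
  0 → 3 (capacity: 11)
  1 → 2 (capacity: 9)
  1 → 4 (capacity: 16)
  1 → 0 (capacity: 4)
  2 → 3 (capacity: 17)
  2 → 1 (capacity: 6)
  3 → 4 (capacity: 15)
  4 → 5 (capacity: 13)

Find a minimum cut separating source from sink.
Min cut value = 13, edges: (4,5)

Min cut value: 13
Partition: S = [0, 1, 2, 3, 4], T = [5]
Cut edges: (4,5)

By max-flow min-cut theorem, max flow = min cut = 13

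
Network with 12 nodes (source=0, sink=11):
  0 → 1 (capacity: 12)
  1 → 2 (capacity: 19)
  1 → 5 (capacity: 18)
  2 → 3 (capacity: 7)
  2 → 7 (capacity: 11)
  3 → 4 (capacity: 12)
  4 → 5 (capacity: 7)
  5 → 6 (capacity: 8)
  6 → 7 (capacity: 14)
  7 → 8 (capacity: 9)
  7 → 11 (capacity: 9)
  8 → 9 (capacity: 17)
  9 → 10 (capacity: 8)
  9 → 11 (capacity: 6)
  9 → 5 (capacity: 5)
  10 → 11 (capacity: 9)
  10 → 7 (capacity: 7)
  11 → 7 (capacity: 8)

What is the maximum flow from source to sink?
Maximum flow = 12

Max flow: 12

Flow assignment:
  0 → 1: 12/12
  1 → 2: 11/19
  1 → 5: 1/18
  2 → 7: 11/11
  5 → 6: 1/8
  6 → 7: 1/14
  7 → 8: 3/9
  7 → 11: 9/9
  8 → 9: 3/17
  9 → 11: 3/6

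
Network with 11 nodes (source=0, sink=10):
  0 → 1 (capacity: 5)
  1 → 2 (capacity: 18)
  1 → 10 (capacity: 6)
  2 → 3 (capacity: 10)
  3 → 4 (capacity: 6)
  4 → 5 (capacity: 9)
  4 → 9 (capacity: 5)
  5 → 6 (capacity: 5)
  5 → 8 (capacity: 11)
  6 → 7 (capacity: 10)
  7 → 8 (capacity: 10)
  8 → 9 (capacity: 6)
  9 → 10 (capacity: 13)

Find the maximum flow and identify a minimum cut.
Max flow = 5, Min cut edges: (0,1)

Maximum flow: 5
Minimum cut: (0,1)
Partition: S = [0], T = [1, 2, 3, 4, 5, 6, 7, 8, 9, 10]

Max-flow min-cut theorem verified: both equal 5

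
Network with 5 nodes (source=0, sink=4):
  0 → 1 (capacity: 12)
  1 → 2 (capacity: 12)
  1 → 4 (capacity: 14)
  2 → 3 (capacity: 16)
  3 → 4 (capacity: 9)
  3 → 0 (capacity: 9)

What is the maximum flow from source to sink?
Maximum flow = 12

Max flow: 12

Flow assignment:
  0 → 1: 12/12
  1 → 4: 12/14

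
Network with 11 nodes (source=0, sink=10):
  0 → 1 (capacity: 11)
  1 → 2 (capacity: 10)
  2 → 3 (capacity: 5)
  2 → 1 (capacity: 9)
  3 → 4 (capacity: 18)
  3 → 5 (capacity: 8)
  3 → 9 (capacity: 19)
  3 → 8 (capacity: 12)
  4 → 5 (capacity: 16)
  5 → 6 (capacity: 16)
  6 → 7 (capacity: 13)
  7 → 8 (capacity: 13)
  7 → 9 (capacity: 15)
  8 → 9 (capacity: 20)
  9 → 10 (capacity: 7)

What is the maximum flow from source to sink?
Maximum flow = 5

Max flow: 5

Flow assignment:
  0 → 1: 5/11
  1 → 2: 5/10
  2 → 3: 5/5
  3 → 9: 5/19
  9 → 10: 5/7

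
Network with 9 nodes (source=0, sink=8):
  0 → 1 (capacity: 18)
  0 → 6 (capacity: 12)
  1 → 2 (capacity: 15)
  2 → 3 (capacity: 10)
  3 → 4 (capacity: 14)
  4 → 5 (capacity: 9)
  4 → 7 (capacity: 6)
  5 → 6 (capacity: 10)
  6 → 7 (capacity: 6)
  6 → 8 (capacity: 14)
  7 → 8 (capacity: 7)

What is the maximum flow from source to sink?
Maximum flow = 21

Max flow: 21

Flow assignment:
  0 → 1: 10/18
  0 → 6: 11/12
  1 → 2: 10/15
  2 → 3: 10/10
  3 → 4: 10/14
  4 → 5: 4/9
  4 → 7: 6/6
  5 → 6: 4/10
  6 → 7: 1/6
  6 → 8: 14/14
  7 → 8: 7/7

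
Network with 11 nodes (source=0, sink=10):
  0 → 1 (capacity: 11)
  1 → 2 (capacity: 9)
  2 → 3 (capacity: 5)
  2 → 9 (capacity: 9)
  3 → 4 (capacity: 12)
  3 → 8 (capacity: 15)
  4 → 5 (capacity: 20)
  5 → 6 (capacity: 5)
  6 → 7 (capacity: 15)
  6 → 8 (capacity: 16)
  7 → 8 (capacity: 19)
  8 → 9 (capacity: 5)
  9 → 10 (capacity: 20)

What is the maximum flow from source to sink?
Maximum flow = 9

Max flow: 9

Flow assignment:
  0 → 1: 9/11
  1 → 2: 9/9
  2 → 9: 9/9
  9 → 10: 9/20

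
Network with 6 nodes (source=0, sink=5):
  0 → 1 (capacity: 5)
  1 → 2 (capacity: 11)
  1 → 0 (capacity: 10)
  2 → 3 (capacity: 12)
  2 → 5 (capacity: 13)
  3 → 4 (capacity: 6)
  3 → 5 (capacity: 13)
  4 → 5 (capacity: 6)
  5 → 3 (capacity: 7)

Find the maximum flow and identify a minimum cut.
Max flow = 5, Min cut edges: (0,1)

Maximum flow: 5
Minimum cut: (0,1)
Partition: S = [0], T = [1, 2, 3, 4, 5]

Max-flow min-cut theorem verified: both equal 5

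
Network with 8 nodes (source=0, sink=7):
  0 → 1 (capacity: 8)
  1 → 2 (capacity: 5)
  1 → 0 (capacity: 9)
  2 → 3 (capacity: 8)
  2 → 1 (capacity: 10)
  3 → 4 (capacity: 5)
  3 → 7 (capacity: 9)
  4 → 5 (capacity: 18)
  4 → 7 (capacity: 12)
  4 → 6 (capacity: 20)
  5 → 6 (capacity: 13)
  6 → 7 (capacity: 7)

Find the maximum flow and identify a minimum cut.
Max flow = 5, Min cut edges: (1,2)

Maximum flow: 5
Minimum cut: (1,2)
Partition: S = [0, 1], T = [2, 3, 4, 5, 6, 7]

Max-flow min-cut theorem verified: both equal 5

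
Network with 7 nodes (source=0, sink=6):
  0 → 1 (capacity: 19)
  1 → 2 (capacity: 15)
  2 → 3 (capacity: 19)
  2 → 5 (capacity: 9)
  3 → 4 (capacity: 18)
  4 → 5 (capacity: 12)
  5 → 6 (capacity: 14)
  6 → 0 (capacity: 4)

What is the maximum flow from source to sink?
Maximum flow = 14

Max flow: 14

Flow assignment:
  0 → 1: 14/19
  1 → 2: 14/15
  2 → 3: 6/19
  2 → 5: 8/9
  3 → 4: 6/18
  4 → 5: 6/12
  5 → 6: 14/14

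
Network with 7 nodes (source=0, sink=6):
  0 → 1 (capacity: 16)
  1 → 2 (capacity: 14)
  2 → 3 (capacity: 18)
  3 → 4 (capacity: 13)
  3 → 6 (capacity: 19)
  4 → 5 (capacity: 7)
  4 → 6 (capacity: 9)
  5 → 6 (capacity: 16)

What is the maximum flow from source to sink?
Maximum flow = 14

Max flow: 14

Flow assignment:
  0 → 1: 14/16
  1 → 2: 14/14
  2 → 3: 14/18
  3 → 6: 14/19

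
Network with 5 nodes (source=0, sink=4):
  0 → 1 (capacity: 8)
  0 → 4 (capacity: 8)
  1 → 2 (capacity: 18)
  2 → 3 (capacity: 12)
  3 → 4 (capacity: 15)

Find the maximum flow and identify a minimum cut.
Max flow = 16, Min cut edges: (0,1), (0,4)

Maximum flow: 16
Minimum cut: (0,1), (0,4)
Partition: S = [0], T = [1, 2, 3, 4]

Max-flow min-cut theorem verified: both equal 16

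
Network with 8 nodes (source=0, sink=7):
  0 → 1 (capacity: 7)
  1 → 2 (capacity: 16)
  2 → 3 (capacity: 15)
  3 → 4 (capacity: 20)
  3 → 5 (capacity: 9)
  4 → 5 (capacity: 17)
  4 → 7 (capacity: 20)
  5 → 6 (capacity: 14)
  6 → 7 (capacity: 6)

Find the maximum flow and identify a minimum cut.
Max flow = 7, Min cut edges: (0,1)

Maximum flow: 7
Minimum cut: (0,1)
Partition: S = [0], T = [1, 2, 3, 4, 5, 6, 7]

Max-flow min-cut theorem verified: both equal 7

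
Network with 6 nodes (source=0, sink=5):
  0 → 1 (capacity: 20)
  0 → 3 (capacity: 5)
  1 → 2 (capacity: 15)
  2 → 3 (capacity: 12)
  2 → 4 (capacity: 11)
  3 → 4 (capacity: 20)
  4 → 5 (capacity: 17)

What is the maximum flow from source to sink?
Maximum flow = 17

Max flow: 17

Flow assignment:
  0 → 1: 15/20
  0 → 3: 2/5
  1 → 2: 15/15
  2 → 3: 4/12
  2 → 4: 11/11
  3 → 4: 6/20
  4 → 5: 17/17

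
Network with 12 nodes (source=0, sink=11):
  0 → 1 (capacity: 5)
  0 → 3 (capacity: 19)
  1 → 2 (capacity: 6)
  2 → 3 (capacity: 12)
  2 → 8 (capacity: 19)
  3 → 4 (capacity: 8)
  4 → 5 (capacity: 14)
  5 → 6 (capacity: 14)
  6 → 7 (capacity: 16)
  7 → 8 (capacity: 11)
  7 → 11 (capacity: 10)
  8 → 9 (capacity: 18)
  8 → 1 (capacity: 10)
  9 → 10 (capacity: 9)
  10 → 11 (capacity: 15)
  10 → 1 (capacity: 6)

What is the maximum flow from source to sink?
Maximum flow = 13

Max flow: 13

Flow assignment:
  0 → 1: 5/5
  0 → 3: 8/19
  1 → 2: 5/6
  2 → 8: 5/19
  3 → 4: 8/8
  4 → 5: 8/14
  5 → 6: 8/14
  6 → 7: 8/16
  7 → 11: 8/10
  8 → 9: 5/18
  9 → 10: 5/9
  10 → 11: 5/15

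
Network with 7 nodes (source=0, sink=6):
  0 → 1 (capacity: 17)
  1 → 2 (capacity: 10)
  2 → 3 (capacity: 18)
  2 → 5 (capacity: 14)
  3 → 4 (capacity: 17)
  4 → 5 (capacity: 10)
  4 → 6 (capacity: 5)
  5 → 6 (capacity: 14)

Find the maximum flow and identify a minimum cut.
Max flow = 10, Min cut edges: (1,2)

Maximum flow: 10
Minimum cut: (1,2)
Partition: S = [0, 1], T = [2, 3, 4, 5, 6]

Max-flow min-cut theorem verified: both equal 10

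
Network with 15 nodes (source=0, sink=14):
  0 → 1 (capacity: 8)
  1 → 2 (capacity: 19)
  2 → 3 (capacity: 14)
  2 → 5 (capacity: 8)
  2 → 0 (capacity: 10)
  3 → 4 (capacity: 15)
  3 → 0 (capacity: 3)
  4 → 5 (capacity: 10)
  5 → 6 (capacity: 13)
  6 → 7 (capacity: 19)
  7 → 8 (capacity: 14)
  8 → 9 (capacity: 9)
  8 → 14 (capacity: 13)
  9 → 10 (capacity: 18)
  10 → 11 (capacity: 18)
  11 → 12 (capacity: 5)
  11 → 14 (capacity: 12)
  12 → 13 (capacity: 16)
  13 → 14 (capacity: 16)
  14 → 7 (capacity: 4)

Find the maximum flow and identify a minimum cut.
Max flow = 8, Min cut edges: (0,1)

Maximum flow: 8
Minimum cut: (0,1)
Partition: S = [0], T = [1, 2, 3, 4, 5, 6, 7, 8, 9, 10, 11, 12, 13, 14]

Max-flow min-cut theorem verified: both equal 8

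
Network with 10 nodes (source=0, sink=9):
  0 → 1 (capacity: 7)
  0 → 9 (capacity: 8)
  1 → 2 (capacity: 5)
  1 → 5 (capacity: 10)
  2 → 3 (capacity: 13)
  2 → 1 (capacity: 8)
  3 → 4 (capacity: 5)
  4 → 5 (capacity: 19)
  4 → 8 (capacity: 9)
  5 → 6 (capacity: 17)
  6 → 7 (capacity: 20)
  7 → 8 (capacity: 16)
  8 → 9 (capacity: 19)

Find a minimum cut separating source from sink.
Min cut value = 15, edges: (0,1), (0,9)

Min cut value: 15
Partition: S = [0], T = [1, 2, 3, 4, 5, 6, 7, 8, 9]
Cut edges: (0,1), (0,9)

By max-flow min-cut theorem, max flow = min cut = 15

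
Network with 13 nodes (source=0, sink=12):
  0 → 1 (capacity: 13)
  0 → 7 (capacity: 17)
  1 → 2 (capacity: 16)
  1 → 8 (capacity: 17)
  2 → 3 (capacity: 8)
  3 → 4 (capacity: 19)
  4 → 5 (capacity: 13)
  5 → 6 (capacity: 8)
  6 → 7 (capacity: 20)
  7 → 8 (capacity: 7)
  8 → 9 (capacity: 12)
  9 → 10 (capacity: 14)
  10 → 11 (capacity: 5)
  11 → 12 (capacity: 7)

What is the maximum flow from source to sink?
Maximum flow = 5

Max flow: 5

Flow assignment:
  0 → 7: 5/17
  7 → 8: 5/7
  8 → 9: 5/12
  9 → 10: 5/14
  10 → 11: 5/5
  11 → 12: 5/7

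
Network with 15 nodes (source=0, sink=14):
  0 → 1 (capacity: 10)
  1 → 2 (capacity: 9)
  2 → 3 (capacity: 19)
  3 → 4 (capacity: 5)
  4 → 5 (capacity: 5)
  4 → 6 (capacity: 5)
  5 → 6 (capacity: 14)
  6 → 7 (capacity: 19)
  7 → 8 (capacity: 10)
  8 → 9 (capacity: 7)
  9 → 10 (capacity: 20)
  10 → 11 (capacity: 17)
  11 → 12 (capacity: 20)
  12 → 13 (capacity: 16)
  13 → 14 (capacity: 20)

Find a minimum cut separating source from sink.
Min cut value = 5, edges: (3,4)

Min cut value: 5
Partition: S = [0, 1, 2, 3], T = [4, 5, 6, 7, 8, 9, 10, 11, 12, 13, 14]
Cut edges: (3,4)

By max-flow min-cut theorem, max flow = min cut = 5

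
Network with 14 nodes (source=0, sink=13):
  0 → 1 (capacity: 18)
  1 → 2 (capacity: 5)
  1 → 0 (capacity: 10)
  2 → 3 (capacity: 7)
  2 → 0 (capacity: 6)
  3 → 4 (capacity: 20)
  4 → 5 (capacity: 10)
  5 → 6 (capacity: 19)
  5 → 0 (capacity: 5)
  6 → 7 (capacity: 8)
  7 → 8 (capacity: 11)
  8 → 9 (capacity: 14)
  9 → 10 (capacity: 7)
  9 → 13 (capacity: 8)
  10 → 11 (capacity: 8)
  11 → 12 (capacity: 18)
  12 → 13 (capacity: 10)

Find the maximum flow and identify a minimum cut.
Max flow = 5, Min cut edges: (1,2)

Maximum flow: 5
Minimum cut: (1,2)
Partition: S = [0, 1], T = [2, 3, 4, 5, 6, 7, 8, 9, 10, 11, 12, 13]

Max-flow min-cut theorem verified: both equal 5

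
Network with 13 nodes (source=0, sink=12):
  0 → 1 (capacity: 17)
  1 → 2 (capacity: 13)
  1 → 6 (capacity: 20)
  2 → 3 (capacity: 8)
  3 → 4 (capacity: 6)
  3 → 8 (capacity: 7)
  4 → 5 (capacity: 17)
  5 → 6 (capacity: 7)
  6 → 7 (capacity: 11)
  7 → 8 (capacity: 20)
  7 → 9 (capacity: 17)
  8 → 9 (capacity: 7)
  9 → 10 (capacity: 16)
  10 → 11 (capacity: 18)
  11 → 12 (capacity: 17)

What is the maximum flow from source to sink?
Maximum flow = 16

Max flow: 16

Flow assignment:
  0 → 1: 16/17
  1 → 2: 6/13
  1 → 6: 10/20
  2 → 3: 6/8
  3 → 8: 6/7
  6 → 7: 10/11
  7 → 9: 10/17
  8 → 9: 6/7
  9 → 10: 16/16
  10 → 11: 16/18
  11 → 12: 16/17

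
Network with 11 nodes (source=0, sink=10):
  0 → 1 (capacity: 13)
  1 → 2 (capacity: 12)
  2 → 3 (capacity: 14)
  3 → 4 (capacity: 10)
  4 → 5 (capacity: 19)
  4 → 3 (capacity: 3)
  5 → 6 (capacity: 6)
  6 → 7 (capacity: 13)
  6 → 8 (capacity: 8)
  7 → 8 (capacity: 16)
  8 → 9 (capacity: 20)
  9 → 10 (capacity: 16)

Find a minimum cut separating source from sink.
Min cut value = 6, edges: (5,6)

Min cut value: 6
Partition: S = [0, 1, 2, 3, 4, 5], T = [6, 7, 8, 9, 10]
Cut edges: (5,6)

By max-flow min-cut theorem, max flow = min cut = 6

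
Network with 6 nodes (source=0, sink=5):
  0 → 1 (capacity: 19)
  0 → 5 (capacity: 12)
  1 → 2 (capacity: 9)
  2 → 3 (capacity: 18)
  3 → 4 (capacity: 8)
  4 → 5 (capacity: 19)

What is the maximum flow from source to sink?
Maximum flow = 20

Max flow: 20

Flow assignment:
  0 → 1: 8/19
  0 → 5: 12/12
  1 → 2: 8/9
  2 → 3: 8/18
  3 → 4: 8/8
  4 → 5: 8/19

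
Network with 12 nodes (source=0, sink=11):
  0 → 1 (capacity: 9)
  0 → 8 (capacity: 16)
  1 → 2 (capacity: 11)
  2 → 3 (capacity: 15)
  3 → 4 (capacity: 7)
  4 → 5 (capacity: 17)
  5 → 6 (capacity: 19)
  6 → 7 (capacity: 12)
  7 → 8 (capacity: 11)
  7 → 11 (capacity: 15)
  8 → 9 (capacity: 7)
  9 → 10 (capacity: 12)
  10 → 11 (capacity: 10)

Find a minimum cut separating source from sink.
Min cut value = 14, edges: (3,4), (8,9)

Min cut value: 14
Partition: S = [0, 1, 2, 3, 8], T = [4, 5, 6, 7, 9, 10, 11]
Cut edges: (3,4), (8,9)

By max-flow min-cut theorem, max flow = min cut = 14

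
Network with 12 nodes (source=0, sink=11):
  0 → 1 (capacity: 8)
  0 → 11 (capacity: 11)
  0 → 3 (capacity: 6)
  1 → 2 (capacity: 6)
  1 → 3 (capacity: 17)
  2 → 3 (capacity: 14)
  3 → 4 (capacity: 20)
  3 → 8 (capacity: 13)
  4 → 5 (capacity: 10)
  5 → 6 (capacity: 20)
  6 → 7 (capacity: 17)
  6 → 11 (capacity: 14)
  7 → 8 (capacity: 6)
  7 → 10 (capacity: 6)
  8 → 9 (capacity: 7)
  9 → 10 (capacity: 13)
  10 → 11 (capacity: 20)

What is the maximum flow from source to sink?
Maximum flow = 25

Max flow: 25

Flow assignment:
  0 → 1: 8/8
  0 → 11: 11/11
  0 → 3: 6/6
  1 → 3: 8/17
  3 → 4: 10/20
  3 → 8: 4/13
  4 → 5: 10/10
  5 → 6: 10/20
  6 → 11: 10/14
  8 → 9: 4/7
  9 → 10: 4/13
  10 → 11: 4/20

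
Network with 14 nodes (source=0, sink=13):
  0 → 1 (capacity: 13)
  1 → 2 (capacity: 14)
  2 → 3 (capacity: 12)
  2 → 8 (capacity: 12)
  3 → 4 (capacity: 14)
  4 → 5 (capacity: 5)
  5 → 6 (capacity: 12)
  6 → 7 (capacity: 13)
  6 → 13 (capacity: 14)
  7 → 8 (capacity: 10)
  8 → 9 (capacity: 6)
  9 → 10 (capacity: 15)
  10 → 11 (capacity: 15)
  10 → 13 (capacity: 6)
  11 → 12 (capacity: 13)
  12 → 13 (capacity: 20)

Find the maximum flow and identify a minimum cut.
Max flow = 11, Min cut edges: (4,5), (8,9)

Maximum flow: 11
Minimum cut: (4,5), (8,9)
Partition: S = [0, 1, 2, 3, 4, 7, 8], T = [5, 6, 9, 10, 11, 12, 13]

Max-flow min-cut theorem verified: both equal 11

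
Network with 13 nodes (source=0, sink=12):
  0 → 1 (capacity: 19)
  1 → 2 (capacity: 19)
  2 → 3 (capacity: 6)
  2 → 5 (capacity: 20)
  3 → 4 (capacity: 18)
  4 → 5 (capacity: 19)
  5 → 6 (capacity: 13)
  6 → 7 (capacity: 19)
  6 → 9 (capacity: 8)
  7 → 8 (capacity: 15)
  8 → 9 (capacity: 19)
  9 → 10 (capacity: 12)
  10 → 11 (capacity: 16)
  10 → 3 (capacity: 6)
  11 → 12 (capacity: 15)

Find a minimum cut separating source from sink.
Min cut value = 12, edges: (9,10)

Min cut value: 12
Partition: S = [0, 1, 2, 3, 4, 5, 6, 7, 8, 9], T = [10, 11, 12]
Cut edges: (9,10)

By max-flow min-cut theorem, max flow = min cut = 12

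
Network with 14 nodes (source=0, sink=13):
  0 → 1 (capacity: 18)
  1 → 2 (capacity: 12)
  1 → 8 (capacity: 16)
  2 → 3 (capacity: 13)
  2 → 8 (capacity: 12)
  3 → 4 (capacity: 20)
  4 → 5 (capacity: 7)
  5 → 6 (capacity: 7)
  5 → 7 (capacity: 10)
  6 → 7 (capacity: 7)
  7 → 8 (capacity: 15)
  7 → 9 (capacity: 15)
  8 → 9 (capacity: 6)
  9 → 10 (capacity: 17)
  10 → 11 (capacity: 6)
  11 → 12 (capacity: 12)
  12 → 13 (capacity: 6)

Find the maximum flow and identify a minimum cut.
Max flow = 6, Min cut edges: (12,13)

Maximum flow: 6
Minimum cut: (12,13)
Partition: S = [0, 1, 2, 3, 4, 5, 6, 7, 8, 9, 10, 11, 12], T = [13]

Max-flow min-cut theorem verified: both equal 6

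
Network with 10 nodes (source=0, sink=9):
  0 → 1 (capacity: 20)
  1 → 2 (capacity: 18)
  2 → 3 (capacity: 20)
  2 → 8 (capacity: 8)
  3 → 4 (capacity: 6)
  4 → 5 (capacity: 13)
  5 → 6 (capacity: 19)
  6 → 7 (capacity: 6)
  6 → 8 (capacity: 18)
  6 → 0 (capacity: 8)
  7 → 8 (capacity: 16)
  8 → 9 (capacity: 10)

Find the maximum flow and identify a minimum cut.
Max flow = 10, Min cut edges: (8,9)

Maximum flow: 10
Minimum cut: (8,9)
Partition: S = [0, 1, 2, 3, 4, 5, 6, 7, 8], T = [9]

Max-flow min-cut theorem verified: both equal 10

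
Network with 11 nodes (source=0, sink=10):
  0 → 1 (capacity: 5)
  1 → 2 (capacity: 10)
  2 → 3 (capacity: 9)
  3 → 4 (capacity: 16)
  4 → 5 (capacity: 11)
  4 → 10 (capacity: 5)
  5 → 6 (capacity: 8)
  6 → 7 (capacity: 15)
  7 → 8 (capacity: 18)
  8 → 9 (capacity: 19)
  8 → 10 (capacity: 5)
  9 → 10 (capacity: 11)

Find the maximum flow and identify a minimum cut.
Max flow = 5, Min cut edges: (0,1)

Maximum flow: 5
Minimum cut: (0,1)
Partition: S = [0], T = [1, 2, 3, 4, 5, 6, 7, 8, 9, 10]

Max-flow min-cut theorem verified: both equal 5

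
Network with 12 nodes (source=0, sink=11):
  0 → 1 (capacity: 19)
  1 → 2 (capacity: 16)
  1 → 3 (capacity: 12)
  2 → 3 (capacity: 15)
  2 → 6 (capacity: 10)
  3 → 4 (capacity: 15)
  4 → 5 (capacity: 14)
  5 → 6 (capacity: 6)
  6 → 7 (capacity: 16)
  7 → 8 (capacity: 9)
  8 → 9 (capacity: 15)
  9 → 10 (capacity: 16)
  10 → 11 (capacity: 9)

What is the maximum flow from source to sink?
Maximum flow = 9

Max flow: 9

Flow assignment:
  0 → 1: 9/19
  1 → 2: 9/16
  2 → 3: 6/15
  2 → 6: 3/10
  3 → 4: 6/15
  4 → 5: 6/14
  5 → 6: 6/6
  6 → 7: 9/16
  7 → 8: 9/9
  8 → 9: 9/15
  9 → 10: 9/16
  10 → 11: 9/9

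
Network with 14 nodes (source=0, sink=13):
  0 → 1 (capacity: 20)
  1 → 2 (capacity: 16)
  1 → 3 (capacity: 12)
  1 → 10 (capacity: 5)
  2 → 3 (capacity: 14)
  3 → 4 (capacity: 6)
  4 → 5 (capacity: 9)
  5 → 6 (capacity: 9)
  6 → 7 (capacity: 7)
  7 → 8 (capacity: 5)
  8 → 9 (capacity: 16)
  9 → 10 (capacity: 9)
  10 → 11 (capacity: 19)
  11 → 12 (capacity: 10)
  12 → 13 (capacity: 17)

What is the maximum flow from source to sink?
Maximum flow = 10

Max flow: 10

Flow assignment:
  0 → 1: 10/20
  1 → 3: 5/12
  1 → 10: 5/5
  3 → 4: 5/6
  4 → 5: 5/9
  5 → 6: 5/9
  6 → 7: 5/7
  7 → 8: 5/5
  8 → 9: 5/16
  9 → 10: 5/9
  10 → 11: 10/19
  11 → 12: 10/10
  12 → 13: 10/17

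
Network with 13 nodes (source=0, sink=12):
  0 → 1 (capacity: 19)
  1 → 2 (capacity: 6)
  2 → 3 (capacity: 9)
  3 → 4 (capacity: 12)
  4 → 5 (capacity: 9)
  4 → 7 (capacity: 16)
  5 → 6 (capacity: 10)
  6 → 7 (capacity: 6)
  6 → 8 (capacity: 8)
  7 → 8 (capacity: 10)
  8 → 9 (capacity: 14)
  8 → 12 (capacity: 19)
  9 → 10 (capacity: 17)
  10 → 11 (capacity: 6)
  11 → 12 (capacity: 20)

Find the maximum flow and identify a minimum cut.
Max flow = 6, Min cut edges: (1,2)

Maximum flow: 6
Minimum cut: (1,2)
Partition: S = [0, 1], T = [2, 3, 4, 5, 6, 7, 8, 9, 10, 11, 12]

Max-flow min-cut theorem verified: both equal 6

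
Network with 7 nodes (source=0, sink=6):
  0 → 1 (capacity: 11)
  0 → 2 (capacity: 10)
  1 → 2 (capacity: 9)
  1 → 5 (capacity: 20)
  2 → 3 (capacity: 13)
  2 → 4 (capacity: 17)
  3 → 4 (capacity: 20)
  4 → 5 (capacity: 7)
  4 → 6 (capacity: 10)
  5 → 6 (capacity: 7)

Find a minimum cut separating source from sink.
Min cut value = 17, edges: (4,6), (5,6)

Min cut value: 17
Partition: S = [0, 1, 2, 3, 4, 5], T = [6]
Cut edges: (4,6), (5,6)

By max-flow min-cut theorem, max flow = min cut = 17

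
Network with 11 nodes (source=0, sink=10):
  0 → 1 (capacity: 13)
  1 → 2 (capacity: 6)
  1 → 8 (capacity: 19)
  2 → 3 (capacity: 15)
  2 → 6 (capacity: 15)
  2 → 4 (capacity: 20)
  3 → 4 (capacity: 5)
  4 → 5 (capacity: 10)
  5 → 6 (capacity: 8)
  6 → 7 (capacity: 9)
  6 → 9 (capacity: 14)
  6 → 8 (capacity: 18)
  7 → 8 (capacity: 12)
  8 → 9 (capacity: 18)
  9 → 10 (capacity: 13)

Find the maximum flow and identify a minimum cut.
Max flow = 13, Min cut edges: (9,10)

Maximum flow: 13
Minimum cut: (9,10)
Partition: S = [0, 1, 2, 3, 4, 5, 6, 7, 8, 9], T = [10]

Max-flow min-cut theorem verified: both equal 13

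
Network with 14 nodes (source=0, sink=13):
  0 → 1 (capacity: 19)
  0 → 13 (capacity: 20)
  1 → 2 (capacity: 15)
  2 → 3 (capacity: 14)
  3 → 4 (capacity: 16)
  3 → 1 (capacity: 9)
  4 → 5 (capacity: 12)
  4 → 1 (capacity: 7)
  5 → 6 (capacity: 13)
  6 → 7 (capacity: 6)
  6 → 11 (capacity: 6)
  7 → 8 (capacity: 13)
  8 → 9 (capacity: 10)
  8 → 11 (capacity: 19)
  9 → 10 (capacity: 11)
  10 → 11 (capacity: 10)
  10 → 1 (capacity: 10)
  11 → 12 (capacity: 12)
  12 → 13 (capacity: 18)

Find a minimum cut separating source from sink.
Min cut value = 32, edges: (0,13), (11,12)

Min cut value: 32
Partition: S = [0, 1, 2, 3, 4, 5, 6, 7, 8, 9, 10, 11], T = [12, 13]
Cut edges: (0,13), (11,12)

By max-flow min-cut theorem, max flow = min cut = 32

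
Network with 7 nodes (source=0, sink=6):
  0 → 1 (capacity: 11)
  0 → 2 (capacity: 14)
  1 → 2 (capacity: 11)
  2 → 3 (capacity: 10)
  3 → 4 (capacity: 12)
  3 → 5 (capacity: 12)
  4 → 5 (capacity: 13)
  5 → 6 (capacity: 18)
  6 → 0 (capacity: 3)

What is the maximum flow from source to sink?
Maximum flow = 10

Max flow: 10

Flow assignment:
  0 → 2: 10/14
  2 → 3: 10/10
  3 → 5: 10/12
  5 → 6: 10/18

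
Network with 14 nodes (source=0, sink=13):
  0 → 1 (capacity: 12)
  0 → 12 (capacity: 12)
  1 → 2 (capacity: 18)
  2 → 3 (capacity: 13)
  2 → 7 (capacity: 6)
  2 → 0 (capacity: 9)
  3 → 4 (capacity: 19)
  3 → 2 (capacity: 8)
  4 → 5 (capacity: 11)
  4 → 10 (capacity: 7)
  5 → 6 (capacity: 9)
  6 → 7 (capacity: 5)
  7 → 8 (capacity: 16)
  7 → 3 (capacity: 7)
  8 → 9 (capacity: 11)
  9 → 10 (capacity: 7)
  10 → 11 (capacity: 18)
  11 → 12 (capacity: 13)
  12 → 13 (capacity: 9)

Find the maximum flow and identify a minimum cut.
Max flow = 9, Min cut edges: (12,13)

Maximum flow: 9
Minimum cut: (12,13)
Partition: S = [0, 1, 2, 3, 4, 5, 6, 7, 8, 9, 10, 11, 12], T = [13]

Max-flow min-cut theorem verified: both equal 9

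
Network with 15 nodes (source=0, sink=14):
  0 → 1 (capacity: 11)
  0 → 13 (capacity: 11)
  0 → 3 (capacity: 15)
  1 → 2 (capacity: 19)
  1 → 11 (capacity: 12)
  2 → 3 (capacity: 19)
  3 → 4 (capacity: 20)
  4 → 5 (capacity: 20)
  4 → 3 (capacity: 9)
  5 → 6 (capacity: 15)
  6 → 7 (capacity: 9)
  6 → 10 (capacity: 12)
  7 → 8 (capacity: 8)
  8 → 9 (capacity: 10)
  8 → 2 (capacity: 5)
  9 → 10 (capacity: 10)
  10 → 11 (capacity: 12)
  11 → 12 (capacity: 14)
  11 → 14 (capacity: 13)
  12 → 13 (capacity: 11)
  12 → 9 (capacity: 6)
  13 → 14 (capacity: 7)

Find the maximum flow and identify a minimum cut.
Max flow = 20, Min cut edges: (11,14), (13,14)

Maximum flow: 20
Minimum cut: (11,14), (13,14)
Partition: S = [0, 1, 2, 3, 4, 5, 6, 7, 8, 9, 10, 11, 12, 13], T = [14]

Max-flow min-cut theorem verified: both equal 20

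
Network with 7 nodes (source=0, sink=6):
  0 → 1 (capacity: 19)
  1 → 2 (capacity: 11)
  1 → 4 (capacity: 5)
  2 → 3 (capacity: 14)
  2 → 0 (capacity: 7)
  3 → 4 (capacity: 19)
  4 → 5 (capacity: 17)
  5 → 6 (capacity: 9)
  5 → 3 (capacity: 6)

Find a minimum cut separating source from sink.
Min cut value = 9, edges: (5,6)

Min cut value: 9
Partition: S = [0, 1, 2, 3, 4, 5], T = [6]
Cut edges: (5,6)

By max-flow min-cut theorem, max flow = min cut = 9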